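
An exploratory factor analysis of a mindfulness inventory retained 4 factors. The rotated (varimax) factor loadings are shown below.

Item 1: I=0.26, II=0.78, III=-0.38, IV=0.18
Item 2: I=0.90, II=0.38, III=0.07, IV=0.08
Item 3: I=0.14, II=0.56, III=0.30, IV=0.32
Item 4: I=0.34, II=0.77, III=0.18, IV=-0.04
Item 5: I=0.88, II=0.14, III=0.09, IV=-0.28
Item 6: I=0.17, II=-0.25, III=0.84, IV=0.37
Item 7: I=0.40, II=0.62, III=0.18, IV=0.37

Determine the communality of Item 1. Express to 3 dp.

0.853

h² = 0.26² + 0.78² + (-0.38)² + 0.18² = 0.0676 + 0.6084 + 0.1444 + 0.0324 = 0.8528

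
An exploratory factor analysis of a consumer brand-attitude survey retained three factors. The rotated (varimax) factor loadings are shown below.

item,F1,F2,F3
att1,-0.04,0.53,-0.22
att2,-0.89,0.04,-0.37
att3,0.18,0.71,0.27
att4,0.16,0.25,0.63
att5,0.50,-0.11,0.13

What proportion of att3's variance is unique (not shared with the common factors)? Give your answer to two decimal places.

h² = 0.18² + 0.71² + 0.27² = 0.0324 + 0.5041 + 0.0729 = 0.6094
Uniqueness u² = 1 − h² = 1 − 0.6094 = 0.3906

0.39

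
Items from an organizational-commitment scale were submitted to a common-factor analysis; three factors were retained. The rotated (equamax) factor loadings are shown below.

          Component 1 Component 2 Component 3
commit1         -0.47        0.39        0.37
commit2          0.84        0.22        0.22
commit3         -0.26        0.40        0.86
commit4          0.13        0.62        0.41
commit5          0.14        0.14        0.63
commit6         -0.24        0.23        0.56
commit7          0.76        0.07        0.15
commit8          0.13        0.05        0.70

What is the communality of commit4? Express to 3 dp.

h² = 0.13² + 0.62² + 0.41² = 0.0169 + 0.3844 + 0.1681 = 0.5694

0.569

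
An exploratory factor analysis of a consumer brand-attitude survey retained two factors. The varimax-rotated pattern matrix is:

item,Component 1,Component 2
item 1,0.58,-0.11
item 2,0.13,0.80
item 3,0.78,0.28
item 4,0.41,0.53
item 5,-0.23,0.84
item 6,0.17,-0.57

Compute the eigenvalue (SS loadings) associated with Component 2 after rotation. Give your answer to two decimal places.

2.04

SS loadings for Component 2 = (-0.11)² + 0.80² + 0.28² + 0.53² + 0.84² + (-0.57)² = 0.0121 + 0.6400 + 0.0784 + 0.2809 + 0.7056 + 0.3249 = 2.0419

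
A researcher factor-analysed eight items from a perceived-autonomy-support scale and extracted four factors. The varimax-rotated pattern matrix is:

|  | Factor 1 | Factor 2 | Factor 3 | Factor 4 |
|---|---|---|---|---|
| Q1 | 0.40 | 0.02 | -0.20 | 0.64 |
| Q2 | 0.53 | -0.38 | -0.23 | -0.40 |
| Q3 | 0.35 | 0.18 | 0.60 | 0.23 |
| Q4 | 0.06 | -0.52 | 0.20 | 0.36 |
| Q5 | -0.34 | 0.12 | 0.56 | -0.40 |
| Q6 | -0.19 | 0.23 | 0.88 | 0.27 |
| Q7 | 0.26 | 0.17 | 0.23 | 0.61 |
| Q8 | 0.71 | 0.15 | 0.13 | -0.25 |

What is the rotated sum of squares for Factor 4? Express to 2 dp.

1.42

SS loadings for Factor 4 = 0.64² + (-0.40)² + 0.23² + 0.36² + (-0.40)² + 0.27² + 0.61² + (-0.25)² = 0.4096 + 0.1600 + 0.0529 + 0.1296 + 0.1600 + 0.0729 + 0.3721 + 0.0625 = 1.4196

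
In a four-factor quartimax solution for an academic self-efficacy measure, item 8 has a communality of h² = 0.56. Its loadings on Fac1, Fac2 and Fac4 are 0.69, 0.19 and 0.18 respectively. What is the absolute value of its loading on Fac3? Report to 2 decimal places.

0.12

Under orthogonal rotation h² = Σλ², so λ_Fac3² = h² − (0.5446) = 0.56 − 0.5446 = 0.0154.
|λ| = √0.0154 = 0.1241.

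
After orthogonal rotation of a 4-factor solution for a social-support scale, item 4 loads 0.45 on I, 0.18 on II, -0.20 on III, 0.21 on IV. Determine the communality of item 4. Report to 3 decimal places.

h² = 0.45² + 0.18² + (-0.20)² + 0.21² = 0.2025 + 0.0324 + 0.0400 + 0.0441 = 0.3190

0.319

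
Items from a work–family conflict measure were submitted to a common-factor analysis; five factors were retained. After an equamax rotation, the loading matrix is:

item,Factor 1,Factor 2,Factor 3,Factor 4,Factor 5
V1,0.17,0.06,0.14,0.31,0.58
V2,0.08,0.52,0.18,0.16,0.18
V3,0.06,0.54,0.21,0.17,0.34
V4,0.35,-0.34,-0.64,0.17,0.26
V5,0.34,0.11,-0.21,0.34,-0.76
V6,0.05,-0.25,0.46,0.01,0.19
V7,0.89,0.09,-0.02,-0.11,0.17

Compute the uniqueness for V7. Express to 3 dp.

h² = 0.89² + 0.09² + (-0.02)² + (-0.11)² + 0.17² = 0.7921 + 0.0081 + 0.0004 + 0.0121 + 0.0289 = 0.8416
Uniqueness u² = 1 − h² = 1 − 0.8416 = 0.1584

0.158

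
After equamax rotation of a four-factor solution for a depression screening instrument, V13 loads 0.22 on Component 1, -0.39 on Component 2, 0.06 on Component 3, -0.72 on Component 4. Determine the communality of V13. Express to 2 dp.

h² = 0.22² + (-0.39)² + 0.06² + (-0.72)² = 0.0484 + 0.1521 + 0.0036 + 0.5184 = 0.7225

0.72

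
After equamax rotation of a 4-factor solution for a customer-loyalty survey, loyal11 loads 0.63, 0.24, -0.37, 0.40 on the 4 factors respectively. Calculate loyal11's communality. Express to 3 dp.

0.751

h² = 0.63² + 0.24² + (-0.37)² + 0.40² = 0.3969 + 0.0576 + 0.1369 + 0.1600 = 0.7514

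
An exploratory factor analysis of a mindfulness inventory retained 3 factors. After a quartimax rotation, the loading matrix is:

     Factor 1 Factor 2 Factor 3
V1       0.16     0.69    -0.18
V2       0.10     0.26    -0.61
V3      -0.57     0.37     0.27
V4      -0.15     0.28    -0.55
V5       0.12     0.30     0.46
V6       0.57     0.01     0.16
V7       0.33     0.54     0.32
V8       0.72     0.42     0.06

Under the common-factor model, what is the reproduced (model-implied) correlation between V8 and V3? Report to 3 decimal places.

-0.239

r̂ = Σ λ_i·λ_j across factors = (0.72)(-0.57) + (0.42)(0.37) + (0.06)(0.27)
  = -0.4104 +0.1554 +0.0162 = -0.2388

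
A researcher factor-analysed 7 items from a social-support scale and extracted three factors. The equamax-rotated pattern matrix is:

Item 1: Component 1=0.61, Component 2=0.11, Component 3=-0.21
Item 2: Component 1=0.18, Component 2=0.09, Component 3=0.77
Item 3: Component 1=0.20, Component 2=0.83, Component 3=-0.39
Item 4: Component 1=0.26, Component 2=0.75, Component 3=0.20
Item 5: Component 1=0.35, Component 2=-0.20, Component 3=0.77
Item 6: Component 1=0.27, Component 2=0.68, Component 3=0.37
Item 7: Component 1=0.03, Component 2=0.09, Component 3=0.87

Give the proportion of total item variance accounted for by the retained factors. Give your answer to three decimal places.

Communalities: 0.4283, 0.6334, 0.8810, 0.6701, 0.7554, 0.6722, 0.7659; Σh² = 4.8063.
Total variance with 7 standardized items is 7, so the solution explains 4.8063/7 = 0.6866.

0.687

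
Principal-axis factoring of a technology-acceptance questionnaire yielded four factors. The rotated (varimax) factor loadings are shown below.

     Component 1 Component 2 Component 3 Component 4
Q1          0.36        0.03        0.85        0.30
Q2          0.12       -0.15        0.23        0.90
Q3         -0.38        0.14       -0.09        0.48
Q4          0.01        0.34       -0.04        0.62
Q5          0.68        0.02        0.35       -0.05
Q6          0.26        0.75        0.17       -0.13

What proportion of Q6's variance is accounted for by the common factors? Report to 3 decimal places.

h² = 0.26² + 0.75² + 0.17² + (-0.13)² = 0.0676 + 0.5625 + 0.0289 + 0.0169 = 0.6759

0.676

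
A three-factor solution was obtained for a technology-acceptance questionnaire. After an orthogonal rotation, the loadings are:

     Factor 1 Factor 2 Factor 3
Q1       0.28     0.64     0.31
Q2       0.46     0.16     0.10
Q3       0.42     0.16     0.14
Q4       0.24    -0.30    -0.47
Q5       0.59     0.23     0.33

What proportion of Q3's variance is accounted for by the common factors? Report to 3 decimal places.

h² = 0.42² + 0.16² + 0.14² = 0.1764 + 0.0256 + 0.0196 = 0.2216

0.222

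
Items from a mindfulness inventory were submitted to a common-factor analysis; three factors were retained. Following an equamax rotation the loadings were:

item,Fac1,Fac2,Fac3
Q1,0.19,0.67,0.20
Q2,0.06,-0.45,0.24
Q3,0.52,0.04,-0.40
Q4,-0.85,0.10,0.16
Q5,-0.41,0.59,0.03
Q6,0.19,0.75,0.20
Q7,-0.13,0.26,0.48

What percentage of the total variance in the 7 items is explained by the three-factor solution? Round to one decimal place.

49.3%

SS loadings by factor: 1.2537, 1.6412, 0.5545; total = 3.4494.
Total variance with 7 standardized items is 7, so the solution explains 3.4494/7 = 0.4928 = 49.28%.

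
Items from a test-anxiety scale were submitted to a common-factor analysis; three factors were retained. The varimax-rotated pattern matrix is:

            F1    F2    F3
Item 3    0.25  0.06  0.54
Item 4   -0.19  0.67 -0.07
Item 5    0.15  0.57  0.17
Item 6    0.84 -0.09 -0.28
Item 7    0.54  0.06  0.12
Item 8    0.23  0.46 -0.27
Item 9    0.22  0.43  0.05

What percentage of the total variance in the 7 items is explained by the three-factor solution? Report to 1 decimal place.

Communalities: 0.3577, 0.4899, 0.3763, 0.7921, 0.3096, 0.3374, 0.2358; Σh² = 2.8988.
Total variance with 7 standardized items is 7, so the solution explains 2.8988/7 = 0.4141 = 41.41%.

41.4%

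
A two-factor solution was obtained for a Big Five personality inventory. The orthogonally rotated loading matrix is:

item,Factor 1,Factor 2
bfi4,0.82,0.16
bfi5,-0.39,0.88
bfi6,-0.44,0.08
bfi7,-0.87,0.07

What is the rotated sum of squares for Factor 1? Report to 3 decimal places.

SS loadings for Factor 1 = 0.82² + (-0.39)² + (-0.44)² + (-0.87)² = 0.6724 + 0.1521 + 0.1936 + 0.7569 = 1.7750

1.775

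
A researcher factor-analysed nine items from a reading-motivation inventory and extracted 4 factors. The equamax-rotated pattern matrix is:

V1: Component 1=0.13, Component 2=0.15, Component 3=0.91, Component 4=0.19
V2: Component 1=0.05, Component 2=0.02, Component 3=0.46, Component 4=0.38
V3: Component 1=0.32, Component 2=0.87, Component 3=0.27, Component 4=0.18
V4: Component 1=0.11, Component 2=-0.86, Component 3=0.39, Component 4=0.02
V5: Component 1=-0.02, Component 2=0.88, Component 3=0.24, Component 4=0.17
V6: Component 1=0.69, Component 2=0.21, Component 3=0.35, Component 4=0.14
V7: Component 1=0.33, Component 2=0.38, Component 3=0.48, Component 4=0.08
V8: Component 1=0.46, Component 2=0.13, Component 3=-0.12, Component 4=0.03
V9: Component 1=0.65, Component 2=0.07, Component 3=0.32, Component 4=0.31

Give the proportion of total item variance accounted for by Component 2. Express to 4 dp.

0.2782

SS loadings for Component 2 = 0.15² + 0.02² + 0.87² + (-0.86)² + 0.88² + 0.21² + 0.38² + 0.13² + 0.07² = 2.5041
Proportion of variance = 2.5041 / 9 = 0.2782.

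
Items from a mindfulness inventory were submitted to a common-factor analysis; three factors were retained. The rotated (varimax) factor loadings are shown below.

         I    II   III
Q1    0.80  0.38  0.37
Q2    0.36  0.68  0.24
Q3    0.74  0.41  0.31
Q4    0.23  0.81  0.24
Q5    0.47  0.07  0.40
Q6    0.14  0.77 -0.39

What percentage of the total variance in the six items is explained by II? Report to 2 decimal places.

SS loadings for II = 0.38² + 0.68² + 0.41² + 0.81² + 0.07² + 0.77² = 2.0288
With 6 standardized items, total variance = 6. Proportion = 2.0288/6 = 0.3381 → 33.81%.

33.81%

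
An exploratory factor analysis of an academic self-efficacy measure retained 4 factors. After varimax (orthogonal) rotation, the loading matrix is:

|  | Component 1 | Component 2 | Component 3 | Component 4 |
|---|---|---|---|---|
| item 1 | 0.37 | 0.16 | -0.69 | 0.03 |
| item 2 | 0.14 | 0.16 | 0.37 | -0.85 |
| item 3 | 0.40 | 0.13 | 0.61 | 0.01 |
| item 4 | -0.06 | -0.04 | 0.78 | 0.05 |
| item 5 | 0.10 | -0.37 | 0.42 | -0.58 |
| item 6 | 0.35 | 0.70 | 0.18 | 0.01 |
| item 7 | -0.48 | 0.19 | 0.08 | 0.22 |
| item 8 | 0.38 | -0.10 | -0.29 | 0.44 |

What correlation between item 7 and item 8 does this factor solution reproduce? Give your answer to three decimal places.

r̂ = Σ λ_i·λ_j across factors = (-0.48)(0.38) + (0.19)(-0.10) + (0.08)(-0.29) + (0.22)(0.44)
  = -0.1824 -0.0190 -0.0232 +0.0968 = -0.1278

-0.128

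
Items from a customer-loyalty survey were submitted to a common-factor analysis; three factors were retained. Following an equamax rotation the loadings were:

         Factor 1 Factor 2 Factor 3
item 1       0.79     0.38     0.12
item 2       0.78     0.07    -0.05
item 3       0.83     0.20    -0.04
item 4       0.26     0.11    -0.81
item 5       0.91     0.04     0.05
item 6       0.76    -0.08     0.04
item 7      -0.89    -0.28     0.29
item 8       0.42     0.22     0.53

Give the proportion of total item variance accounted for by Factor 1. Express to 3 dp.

SS loadings for Factor 1 = 0.79² + 0.78² + 0.83² + 0.26² + 0.91² + 0.76² + (-0.89)² + 0.42² = 4.3632
Proportion of variance = 4.3632 / 8 = 0.5454.

0.545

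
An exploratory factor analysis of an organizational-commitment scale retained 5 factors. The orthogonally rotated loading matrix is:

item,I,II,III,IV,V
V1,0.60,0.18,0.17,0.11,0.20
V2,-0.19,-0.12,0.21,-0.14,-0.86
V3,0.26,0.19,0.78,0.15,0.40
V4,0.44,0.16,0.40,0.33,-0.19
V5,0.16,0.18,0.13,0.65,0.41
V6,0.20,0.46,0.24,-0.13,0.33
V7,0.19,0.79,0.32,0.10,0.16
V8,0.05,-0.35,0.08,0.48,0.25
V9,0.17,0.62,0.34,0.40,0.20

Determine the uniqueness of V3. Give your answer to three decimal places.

0.105

h² = 0.26² + 0.19² + 0.78² + 0.15² + 0.40² = 0.0676 + 0.0361 + 0.6084 + 0.0225 + 0.1600 = 0.8946
Uniqueness u² = 1 − h² = 1 − 0.8946 = 0.1054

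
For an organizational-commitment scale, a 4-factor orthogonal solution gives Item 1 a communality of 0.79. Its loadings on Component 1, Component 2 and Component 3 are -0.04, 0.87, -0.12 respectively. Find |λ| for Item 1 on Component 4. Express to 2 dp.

Under orthogonal rotation h² = Σλ², so λ_Component 4² = h² − (0.7729) = 0.79 − 0.7729 = 0.0171.
|λ| = √0.0171 = 0.1308.

0.13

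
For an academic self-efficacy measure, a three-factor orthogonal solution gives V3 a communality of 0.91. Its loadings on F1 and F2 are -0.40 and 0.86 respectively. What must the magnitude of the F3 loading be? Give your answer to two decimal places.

Under orthogonal rotation h² = Σλ², so λ_F3² = h² − (0.8996) = 0.91 − 0.8996 = 0.0104.
|λ| = √0.0104 = 0.1020.

0.10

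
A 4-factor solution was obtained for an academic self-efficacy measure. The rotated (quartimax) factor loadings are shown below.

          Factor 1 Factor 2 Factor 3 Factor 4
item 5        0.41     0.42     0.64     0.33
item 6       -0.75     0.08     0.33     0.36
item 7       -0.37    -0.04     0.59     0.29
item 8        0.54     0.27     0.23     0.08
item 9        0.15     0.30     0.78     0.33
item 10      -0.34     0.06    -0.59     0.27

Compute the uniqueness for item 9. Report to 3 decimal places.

0.170

h² = 0.15² + 0.30² + 0.78² + 0.33² = 0.0225 + 0.0900 + 0.6084 + 0.1089 = 0.8298
Uniqueness u² = 1 − h² = 1 − 0.8298 = 0.1702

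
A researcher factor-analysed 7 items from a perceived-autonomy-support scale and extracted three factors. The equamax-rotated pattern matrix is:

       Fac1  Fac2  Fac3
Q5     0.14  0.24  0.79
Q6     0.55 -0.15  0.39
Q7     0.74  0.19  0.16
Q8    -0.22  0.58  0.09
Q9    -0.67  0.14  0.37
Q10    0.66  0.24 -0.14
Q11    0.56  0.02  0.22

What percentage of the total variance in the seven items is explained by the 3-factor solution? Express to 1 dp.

52.3%

Communalities: 0.7013, 0.4771, 0.6093, 0.3929, 0.6054, 0.5128, 0.3624; Σh² = 3.6612.
Total variance with 7 standardized items is 7, so the solution explains 3.6612/7 = 0.5230 = 52.30%.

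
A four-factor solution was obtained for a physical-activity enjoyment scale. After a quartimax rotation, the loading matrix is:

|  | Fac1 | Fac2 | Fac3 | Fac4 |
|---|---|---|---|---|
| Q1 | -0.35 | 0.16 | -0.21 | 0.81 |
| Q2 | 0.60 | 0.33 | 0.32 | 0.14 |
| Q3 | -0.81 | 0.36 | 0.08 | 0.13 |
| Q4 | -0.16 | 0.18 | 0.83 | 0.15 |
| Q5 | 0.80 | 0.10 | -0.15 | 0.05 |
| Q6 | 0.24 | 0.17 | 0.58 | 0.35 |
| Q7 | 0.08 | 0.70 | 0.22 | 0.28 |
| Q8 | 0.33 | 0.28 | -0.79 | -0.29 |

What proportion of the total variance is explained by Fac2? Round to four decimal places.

0.1130

SS loadings for Fac2 = 0.16² + 0.33² + 0.36² + 0.18² + 0.10² + 0.17² + 0.70² + 0.28² = 0.9038
Proportion of variance = 0.9038 / 8 = 0.1130.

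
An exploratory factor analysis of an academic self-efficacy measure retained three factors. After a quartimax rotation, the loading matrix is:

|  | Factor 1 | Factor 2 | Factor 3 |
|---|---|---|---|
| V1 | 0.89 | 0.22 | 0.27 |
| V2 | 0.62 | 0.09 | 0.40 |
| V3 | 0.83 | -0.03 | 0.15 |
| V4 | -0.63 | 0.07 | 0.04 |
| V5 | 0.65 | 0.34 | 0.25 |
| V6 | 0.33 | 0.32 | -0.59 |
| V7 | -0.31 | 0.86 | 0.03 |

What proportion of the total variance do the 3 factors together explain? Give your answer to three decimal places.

0.654

Communalities: 0.9134, 0.5525, 0.7123, 0.4034, 0.6006, 0.5594, 0.8366; Σh² = 4.5782.
Total variance with 7 standardized items is 7, so the solution explains 4.5782/7 = 0.6540.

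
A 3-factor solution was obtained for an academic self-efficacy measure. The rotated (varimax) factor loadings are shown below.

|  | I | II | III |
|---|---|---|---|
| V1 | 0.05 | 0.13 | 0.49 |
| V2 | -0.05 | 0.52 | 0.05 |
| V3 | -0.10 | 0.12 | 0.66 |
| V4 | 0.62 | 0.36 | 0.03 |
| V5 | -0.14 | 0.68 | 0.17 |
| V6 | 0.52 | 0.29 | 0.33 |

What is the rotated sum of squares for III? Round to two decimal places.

0.82

SS loadings for III = 0.49² + 0.05² + 0.66² + 0.03² + 0.17² + 0.33² = 0.2401 + 0.0025 + 0.4356 + 0.0009 + 0.0289 + 0.1089 = 0.8169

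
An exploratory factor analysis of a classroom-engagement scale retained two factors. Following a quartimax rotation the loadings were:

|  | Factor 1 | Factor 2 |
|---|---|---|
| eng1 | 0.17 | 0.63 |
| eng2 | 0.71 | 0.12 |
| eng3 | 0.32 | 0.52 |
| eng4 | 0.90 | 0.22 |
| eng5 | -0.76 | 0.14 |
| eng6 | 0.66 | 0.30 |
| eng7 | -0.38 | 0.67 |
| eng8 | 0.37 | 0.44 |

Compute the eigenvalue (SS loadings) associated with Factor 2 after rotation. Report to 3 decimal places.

1.482

SS loadings for Factor 2 = 0.63² + 0.12² + 0.52² + 0.22² + 0.14² + 0.30² + 0.67² + 0.44² = 0.3969 + 0.0144 + 0.2704 + 0.0484 + 0.0196 + 0.0900 + 0.4489 + 0.1936 = 1.4822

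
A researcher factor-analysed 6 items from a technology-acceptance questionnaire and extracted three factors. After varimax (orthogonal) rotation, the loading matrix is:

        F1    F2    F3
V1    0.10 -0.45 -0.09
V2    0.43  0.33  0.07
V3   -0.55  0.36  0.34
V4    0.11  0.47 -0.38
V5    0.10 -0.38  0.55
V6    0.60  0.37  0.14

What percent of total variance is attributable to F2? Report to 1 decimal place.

15.7%

SS loadings for F2 = (-0.45)² + 0.33² + 0.36² + 0.47² + (-0.38)² + 0.37² = 0.9432
With 6 standardized items, total variance = 6. Proportion = 0.9432/6 = 0.1572 → 15.72%.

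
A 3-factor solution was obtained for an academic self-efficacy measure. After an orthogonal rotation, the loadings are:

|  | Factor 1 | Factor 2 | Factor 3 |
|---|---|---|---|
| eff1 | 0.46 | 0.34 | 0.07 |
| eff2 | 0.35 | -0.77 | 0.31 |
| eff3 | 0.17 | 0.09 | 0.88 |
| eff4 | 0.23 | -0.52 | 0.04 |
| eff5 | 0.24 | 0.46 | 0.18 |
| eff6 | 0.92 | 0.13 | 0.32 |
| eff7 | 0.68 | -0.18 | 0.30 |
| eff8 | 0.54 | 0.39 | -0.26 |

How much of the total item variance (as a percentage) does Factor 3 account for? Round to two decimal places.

14.62%

SS loadings for Factor 3 = 0.07² + 0.31² + 0.88² + 0.04² + 0.18² + 0.32² + 0.30² + (-0.26)² = 1.1694
With 8 standardized items, total variance = 8. Proportion = 1.1694/8 = 0.1462 → 14.62%.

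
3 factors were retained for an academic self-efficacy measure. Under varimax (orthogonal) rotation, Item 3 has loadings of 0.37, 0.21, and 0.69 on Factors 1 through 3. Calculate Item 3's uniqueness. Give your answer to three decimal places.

h² = 0.37² + 0.21² + 0.69² = 0.1369 + 0.0441 + 0.4761 = 0.6571
Uniqueness u² = 1 − h² = 1 − 0.6571 = 0.3429

0.343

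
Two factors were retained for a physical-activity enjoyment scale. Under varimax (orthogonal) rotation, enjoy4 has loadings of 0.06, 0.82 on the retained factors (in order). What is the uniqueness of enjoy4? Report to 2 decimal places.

h² = 0.06² + 0.82² = 0.0036 + 0.6724 = 0.6760
Uniqueness u² = 1 − h² = 1 − 0.6760 = 0.3240

0.32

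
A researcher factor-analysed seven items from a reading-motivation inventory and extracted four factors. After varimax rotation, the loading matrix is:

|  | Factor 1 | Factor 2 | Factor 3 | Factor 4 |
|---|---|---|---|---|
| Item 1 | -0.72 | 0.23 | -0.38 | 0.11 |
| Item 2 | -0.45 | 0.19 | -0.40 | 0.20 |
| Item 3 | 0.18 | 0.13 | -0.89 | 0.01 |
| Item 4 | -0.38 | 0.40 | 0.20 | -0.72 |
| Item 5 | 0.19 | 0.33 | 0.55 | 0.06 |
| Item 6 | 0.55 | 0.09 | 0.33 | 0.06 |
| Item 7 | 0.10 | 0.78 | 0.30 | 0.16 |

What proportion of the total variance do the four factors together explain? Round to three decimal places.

Communalities: 0.7278, 0.4386, 0.8415, 0.8628, 0.4511, 0.4231, 0.7340; Σh² = 4.4789.
Total variance with 7 standardized items is 7, so the solution explains 4.4789/7 = 0.6398.

0.640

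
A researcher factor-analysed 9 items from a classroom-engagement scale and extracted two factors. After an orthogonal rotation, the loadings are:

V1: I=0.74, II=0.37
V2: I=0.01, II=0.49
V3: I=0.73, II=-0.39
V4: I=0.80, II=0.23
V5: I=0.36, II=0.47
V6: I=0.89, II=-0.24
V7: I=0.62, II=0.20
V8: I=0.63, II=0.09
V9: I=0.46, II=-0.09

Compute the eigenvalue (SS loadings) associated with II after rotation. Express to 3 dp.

SS loadings for II = 0.37² + 0.49² + (-0.39)² + 0.23² + 0.47² + (-0.24)² + 0.20² + 0.09² + (-0.09)² = 0.1369 + 0.2401 + 0.1521 + 0.0529 + 0.2209 + 0.0576 + 0.0400 + 0.0081 + 0.0081 = 0.9167

0.917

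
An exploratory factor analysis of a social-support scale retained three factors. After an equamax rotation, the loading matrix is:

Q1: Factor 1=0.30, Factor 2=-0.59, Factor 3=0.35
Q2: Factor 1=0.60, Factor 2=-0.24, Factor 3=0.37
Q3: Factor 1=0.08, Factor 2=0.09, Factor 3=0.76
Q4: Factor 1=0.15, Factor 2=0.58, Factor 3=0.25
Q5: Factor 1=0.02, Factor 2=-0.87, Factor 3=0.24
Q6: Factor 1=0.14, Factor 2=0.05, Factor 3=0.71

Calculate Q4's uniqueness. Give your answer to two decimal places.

h² = 0.15² + 0.58² + 0.25² = 0.0225 + 0.3364 + 0.0625 = 0.4214
Uniqueness u² = 1 − h² = 1 − 0.4214 = 0.5786

0.58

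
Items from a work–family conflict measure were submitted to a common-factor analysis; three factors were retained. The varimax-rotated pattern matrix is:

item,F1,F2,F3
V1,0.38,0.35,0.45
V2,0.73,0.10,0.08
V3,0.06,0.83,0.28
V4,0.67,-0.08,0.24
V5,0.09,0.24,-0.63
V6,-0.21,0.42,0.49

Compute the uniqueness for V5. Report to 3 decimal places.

0.537

h² = 0.09² + 0.24² + (-0.63)² = 0.0081 + 0.0576 + 0.3969 = 0.4626
Uniqueness u² = 1 − h² = 1 − 0.4626 = 0.5374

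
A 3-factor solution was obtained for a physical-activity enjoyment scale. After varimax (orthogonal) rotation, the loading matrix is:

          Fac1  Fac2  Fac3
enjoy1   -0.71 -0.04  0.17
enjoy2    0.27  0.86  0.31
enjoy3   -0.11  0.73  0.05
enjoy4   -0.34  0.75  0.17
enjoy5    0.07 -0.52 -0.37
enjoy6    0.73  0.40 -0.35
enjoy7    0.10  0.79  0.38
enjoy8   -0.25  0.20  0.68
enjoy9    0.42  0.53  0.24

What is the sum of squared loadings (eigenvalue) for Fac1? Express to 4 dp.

SS loadings for Fac1 = (-0.71)² + 0.27² + (-0.11)² + (-0.34)² + 0.07² + 0.73² + 0.10² + (-0.25)² + 0.42² = 0.5041 + 0.0729 + 0.0121 + 0.1156 + 0.0049 + 0.5329 + 0.0100 + 0.0625 + 0.1764 = 1.4914

1.4914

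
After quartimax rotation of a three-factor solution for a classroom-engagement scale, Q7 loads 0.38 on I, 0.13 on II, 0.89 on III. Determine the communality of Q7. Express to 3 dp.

0.953

h² = 0.38² + 0.13² + 0.89² = 0.1444 + 0.0169 + 0.7921 = 0.9534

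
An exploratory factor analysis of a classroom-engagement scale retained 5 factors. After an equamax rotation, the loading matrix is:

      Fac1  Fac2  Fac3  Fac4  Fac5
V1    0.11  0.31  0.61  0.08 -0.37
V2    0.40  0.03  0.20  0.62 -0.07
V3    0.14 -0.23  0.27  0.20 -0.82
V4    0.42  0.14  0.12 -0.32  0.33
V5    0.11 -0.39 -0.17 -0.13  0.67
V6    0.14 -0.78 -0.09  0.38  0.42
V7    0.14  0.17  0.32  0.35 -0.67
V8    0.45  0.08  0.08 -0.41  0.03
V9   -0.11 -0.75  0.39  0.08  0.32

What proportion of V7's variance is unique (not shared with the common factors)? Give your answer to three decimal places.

h² = 0.14² + 0.17² + 0.32² + 0.35² + (-0.67)² = 0.0196 + 0.0289 + 0.1024 + 0.1225 + 0.4489 = 0.7223
Uniqueness u² = 1 − h² = 1 − 0.7223 = 0.2777

0.278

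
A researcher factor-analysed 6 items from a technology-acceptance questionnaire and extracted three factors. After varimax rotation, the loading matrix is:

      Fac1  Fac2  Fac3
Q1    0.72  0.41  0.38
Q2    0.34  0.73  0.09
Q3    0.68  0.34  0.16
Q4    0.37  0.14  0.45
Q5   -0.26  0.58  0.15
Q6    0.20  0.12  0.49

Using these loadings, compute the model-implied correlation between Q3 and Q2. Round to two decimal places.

0.49

r̂ = Σ λ_i·λ_j across factors = (0.68)(0.34) + (0.34)(0.73) + (0.16)(0.09)
  = +0.2312 +0.2482 +0.0144 = 0.4938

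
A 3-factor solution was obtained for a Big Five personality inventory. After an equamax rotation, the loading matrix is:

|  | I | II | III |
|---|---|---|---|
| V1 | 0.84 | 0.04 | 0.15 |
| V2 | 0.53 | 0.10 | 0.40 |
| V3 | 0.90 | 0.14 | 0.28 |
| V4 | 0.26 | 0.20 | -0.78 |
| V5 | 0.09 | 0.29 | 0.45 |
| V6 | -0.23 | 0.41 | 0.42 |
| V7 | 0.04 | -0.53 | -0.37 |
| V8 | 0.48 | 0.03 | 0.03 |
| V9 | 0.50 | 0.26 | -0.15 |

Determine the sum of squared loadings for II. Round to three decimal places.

SS loadings for II = 0.04² + 0.10² + 0.14² + 0.20² + 0.29² + 0.41² + (-0.53)² + 0.03² + 0.26² = 0.0016 + 0.0100 + 0.0196 + 0.0400 + 0.0841 + 0.1681 + 0.2809 + 0.0009 + 0.0676 = 0.6728

0.673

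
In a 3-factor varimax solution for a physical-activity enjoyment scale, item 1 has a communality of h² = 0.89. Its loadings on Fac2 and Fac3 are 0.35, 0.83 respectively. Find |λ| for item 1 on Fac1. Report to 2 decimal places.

Under orthogonal rotation h² = Σλ², so λ_Fac1² = h² − (0.8114) = 0.89 − 0.8114 = 0.0786.
|λ| = √0.0786 = 0.2804.

0.28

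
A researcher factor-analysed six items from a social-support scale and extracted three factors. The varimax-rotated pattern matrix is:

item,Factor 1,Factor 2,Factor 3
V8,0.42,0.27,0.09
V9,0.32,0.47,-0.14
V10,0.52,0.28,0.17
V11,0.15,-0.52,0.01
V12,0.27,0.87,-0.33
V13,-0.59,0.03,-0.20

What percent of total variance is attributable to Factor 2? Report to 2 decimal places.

SS loadings for Factor 2 = 0.27² + 0.47² + 0.28² + (-0.52)² + 0.87² + 0.03² = 1.4004
With 6 standardized items, total variance = 6. Proportion = 1.4004/6 = 0.2334 → 23.34%.

23.34%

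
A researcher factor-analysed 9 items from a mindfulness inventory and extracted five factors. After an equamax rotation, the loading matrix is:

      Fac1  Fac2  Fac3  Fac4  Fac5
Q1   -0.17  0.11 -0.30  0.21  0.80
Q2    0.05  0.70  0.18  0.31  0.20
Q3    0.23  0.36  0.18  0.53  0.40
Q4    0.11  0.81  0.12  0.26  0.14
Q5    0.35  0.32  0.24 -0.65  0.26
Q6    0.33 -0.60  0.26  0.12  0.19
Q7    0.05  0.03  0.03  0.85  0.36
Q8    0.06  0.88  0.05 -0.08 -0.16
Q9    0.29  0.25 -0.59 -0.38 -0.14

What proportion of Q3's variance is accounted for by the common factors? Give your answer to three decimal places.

h² = 0.23² + 0.36² + 0.18² + 0.53² + 0.40² = 0.0529 + 0.1296 + 0.0324 + 0.2809 + 0.1600 = 0.6558

0.656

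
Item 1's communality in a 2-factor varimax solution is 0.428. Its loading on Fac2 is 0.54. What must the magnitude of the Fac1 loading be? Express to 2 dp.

Under orthogonal rotation h² = Σλ², so λ_Fac1² = h² − (0.2916) = 0.428 − 0.2916 = 0.1364.
|λ| = √0.1364 = 0.3693.

0.37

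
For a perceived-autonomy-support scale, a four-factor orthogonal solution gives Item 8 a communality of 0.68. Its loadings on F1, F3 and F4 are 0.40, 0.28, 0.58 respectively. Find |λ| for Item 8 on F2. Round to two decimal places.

0.32

Under orthogonal rotation h² = Σλ², so λ_F2² = h² − (0.5748) = 0.68 − 0.5748 = 0.1052.
|λ| = √0.1052 = 0.3243.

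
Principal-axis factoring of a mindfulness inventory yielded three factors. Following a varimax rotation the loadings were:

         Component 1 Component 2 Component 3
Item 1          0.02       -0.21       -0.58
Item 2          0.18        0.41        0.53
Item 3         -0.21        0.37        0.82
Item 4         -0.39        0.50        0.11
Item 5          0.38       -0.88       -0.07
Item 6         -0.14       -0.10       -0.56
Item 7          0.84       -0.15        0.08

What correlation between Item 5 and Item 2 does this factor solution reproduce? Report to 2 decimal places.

-0.33

r̂ = Σ λ_i·λ_j across factors = (0.38)(0.18) + (-0.88)(0.41) + (-0.07)(0.53)
  = +0.0684 -0.3608 -0.0371 = -0.3295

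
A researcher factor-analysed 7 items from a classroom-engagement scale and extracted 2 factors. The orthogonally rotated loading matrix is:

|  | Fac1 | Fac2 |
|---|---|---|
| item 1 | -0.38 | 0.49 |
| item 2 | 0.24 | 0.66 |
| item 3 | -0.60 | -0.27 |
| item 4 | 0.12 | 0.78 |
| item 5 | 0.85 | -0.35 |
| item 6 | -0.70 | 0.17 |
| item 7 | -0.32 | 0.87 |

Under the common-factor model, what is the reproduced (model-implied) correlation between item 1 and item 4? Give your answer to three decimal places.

0.337

r̂ = Σ λ_i·λ_j across factors = (-0.38)(0.12) + (0.49)(0.78)
  = -0.0456 +0.3822 = 0.3366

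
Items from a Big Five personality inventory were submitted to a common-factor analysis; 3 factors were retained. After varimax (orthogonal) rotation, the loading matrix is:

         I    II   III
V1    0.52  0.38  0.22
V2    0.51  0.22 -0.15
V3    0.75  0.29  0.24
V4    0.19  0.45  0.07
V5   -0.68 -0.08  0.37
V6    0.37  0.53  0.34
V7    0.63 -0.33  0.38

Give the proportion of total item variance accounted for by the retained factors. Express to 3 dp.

SS loadings by factor: 2.1253, 0.8756, 0.5303; total = 3.5312.
Total variance with 7 standardized items is 7, so the solution explains 3.5312/7 = 0.5045.

0.504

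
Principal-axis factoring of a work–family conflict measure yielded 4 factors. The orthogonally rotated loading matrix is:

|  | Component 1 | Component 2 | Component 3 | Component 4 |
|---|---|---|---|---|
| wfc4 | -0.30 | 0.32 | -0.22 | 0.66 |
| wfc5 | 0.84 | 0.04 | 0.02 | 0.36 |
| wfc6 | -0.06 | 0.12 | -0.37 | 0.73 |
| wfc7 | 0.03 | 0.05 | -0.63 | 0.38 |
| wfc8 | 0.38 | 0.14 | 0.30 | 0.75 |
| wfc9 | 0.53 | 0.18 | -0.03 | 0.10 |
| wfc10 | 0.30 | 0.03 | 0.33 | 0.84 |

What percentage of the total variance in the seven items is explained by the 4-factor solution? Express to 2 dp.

68.46%

Communalities: 0.6764, 0.8372, 0.6878, 0.5447, 0.8165, 0.3242, 0.9054; Σh² = 4.7922.
Total variance with 7 standardized items is 7, so the solution explains 4.7922/7 = 0.6846 = 68.46%.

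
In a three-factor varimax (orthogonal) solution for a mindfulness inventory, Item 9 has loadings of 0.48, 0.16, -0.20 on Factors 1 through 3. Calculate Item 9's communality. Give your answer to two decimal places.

h² = 0.48² + 0.16² + (-0.20)² = 0.2304 + 0.0256 + 0.0400 = 0.2960

0.30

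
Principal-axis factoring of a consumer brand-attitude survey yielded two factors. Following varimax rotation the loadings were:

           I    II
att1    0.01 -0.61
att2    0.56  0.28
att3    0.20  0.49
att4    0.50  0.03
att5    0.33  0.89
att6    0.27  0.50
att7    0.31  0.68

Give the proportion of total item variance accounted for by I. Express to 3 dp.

SS loadings for I = 0.01² + 0.56² + 0.20² + 0.50² + 0.33² + 0.27² + 0.31² = 0.8816
Proportion of variance = 0.8816 / 7 = 0.1259.

0.126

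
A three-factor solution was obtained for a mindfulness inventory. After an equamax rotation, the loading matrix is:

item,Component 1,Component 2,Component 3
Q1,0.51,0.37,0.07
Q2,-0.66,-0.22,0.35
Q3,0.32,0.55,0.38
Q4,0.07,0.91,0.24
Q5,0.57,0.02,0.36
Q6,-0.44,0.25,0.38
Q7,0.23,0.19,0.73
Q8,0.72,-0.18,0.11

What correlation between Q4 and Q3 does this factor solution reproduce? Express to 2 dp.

r̂ = Σ λ_i·λ_j across factors = (0.07)(0.32) + (0.91)(0.55) + (0.24)(0.38)
  = +0.0224 +0.5005 +0.0912 = 0.6141

0.61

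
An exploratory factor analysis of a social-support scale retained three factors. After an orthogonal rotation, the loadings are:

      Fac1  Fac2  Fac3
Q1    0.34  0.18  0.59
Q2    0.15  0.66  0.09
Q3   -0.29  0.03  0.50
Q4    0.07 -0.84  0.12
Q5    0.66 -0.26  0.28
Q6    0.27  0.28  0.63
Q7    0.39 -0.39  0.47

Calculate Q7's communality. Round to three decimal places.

0.525

h² = 0.39² + (-0.39)² + 0.47² = 0.1521 + 0.1521 + 0.2209 = 0.5251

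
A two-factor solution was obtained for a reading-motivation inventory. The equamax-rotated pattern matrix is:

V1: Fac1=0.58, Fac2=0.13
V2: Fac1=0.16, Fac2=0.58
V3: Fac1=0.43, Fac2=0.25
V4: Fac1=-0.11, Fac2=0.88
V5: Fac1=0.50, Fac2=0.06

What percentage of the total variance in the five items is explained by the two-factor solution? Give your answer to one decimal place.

Communalities: 0.3533, 0.3620, 0.2474, 0.7865, 0.2536; Σh² = 2.0028.
Total variance with 5 standardized items is 5, so the solution explains 2.0028/5 = 0.4006 = 40.06%.

40.1%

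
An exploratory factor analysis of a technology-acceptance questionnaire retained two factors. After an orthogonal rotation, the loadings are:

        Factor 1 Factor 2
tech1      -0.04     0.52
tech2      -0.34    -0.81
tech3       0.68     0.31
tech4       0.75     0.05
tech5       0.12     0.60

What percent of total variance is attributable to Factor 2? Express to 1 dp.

SS loadings for Factor 2 = 0.52² + (-0.81)² + 0.31² + 0.05² + 0.60² = 1.3851
With 5 standardized items, total variance = 5. Proportion = 1.3851/5 = 0.2770 → 27.70%.

27.7%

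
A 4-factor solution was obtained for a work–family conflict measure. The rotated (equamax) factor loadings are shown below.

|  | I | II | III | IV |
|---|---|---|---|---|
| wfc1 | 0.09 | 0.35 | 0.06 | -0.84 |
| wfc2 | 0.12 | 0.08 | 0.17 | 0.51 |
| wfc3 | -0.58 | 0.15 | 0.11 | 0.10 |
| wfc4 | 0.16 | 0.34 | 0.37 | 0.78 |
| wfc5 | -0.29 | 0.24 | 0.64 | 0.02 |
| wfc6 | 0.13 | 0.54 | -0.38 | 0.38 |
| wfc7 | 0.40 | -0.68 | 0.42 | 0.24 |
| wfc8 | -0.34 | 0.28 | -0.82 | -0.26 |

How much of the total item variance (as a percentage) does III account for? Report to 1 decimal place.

SS loadings for III = 0.06² + 0.17² + 0.11² + 0.37² + 0.64² + (-0.38)² + 0.42² + (-0.82)² = 1.5843
With 8 standardized items, total variance = 8. Proportion = 1.5843/8 = 0.1980 → 19.80%.

19.8%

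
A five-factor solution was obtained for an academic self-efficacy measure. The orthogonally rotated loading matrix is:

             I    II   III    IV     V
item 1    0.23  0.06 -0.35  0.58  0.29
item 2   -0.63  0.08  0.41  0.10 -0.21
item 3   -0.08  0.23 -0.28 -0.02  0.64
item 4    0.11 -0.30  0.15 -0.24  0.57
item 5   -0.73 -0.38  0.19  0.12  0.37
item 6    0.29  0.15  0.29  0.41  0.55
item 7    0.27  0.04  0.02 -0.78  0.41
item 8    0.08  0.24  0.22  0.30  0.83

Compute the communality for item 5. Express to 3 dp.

h² = (-0.73)² + (-0.38)² + 0.19² + 0.12² + 0.37² = 0.5329 + 0.1444 + 0.0361 + 0.0144 + 0.1369 = 0.8647

0.865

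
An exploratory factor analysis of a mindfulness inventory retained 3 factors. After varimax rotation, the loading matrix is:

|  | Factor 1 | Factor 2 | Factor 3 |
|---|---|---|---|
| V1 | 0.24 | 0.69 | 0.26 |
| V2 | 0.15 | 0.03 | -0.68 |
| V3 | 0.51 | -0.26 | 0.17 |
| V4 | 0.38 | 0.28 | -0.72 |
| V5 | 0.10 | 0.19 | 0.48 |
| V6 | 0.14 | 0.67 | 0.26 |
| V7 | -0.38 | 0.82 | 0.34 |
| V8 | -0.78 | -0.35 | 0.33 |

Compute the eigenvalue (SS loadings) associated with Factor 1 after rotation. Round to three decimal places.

1.267

SS loadings for Factor 1 = 0.24² + 0.15² + 0.51² + 0.38² + 0.10² + 0.14² + (-0.38)² + (-0.78)² = 0.0576 + 0.0225 + 0.2601 + 0.1444 + 0.0100 + 0.0196 + 0.1444 + 0.6084 = 1.2670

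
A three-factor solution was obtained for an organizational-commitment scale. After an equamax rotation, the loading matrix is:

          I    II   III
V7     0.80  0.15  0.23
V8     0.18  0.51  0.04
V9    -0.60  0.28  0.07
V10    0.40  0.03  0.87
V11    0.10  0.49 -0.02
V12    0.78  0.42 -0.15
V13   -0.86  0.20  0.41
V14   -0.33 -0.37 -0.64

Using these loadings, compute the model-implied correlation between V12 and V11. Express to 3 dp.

0.287

r̂ = Σ λ_i·λ_j across factors = (0.78)(0.10) + (0.42)(0.49) + (-0.15)(-0.02)
  = +0.0780 +0.2058 +0.0030 = 0.2868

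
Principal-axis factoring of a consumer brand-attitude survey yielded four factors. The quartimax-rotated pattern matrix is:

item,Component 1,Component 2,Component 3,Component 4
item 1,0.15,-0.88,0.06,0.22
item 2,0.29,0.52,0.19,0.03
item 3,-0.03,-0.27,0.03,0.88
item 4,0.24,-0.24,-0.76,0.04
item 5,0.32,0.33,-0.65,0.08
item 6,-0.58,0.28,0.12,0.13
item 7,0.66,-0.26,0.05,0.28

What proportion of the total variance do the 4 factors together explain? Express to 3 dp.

Communalities: 0.8489, 0.3915, 0.8491, 0.6944, 0.6402, 0.4461, 0.5841; Σh² = 4.4543.
Total variance with 7 standardized items is 7, so the solution explains 4.4543/7 = 0.6363.

0.636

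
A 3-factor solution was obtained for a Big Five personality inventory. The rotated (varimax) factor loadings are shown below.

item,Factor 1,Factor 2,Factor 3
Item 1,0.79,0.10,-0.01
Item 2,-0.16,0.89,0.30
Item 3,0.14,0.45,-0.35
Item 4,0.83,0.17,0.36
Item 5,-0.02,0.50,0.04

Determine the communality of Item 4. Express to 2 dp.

h² = 0.83² + 0.17² + 0.36² = 0.6889 + 0.0289 + 0.1296 = 0.8474

0.85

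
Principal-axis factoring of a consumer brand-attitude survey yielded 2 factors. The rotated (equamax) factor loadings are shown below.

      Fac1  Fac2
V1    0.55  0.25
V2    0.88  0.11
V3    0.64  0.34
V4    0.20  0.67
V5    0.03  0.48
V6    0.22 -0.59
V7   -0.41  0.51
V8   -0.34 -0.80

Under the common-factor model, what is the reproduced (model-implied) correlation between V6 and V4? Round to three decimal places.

r̂ = Σ λ_i·λ_j across factors = (0.22)(0.20) + (-0.59)(0.67)
  = +0.0440 -0.3953 = -0.3513

-0.351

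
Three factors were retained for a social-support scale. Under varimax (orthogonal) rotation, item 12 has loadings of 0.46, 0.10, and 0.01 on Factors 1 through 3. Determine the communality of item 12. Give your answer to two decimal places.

0.22

h² = 0.46² + 0.10² + 0.01² = 0.2116 + 0.0100 + 0.0001 = 0.2217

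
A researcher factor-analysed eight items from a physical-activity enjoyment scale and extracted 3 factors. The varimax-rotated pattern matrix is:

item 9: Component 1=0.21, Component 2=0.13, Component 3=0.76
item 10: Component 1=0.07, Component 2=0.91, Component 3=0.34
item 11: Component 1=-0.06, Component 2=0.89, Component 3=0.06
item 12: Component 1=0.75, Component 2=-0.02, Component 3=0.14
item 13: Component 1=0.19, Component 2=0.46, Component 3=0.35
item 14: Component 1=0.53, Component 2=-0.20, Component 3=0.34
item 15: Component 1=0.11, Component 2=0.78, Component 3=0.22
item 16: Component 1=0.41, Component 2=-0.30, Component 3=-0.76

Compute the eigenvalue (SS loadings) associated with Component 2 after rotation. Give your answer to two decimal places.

2.59

SS loadings for Component 2 = 0.13² + 0.91² + 0.89² + (-0.02)² + 0.46² + (-0.20)² + 0.78² + (-0.30)² = 0.0169 + 0.8281 + 0.7921 + 0.0004 + 0.2116 + 0.0400 + 0.6084 + 0.0900 = 2.5875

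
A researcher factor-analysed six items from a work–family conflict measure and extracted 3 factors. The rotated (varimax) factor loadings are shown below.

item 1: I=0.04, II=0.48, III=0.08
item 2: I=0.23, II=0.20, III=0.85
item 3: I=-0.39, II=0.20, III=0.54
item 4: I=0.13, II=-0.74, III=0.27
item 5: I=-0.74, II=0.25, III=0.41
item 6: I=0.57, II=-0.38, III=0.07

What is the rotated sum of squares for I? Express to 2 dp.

1.10

SS loadings for I = 0.04² + 0.23² + (-0.39)² + 0.13² + (-0.74)² + 0.57² = 0.0016 + 0.0529 + 0.1521 + 0.0169 + 0.5476 + 0.3249 = 1.0960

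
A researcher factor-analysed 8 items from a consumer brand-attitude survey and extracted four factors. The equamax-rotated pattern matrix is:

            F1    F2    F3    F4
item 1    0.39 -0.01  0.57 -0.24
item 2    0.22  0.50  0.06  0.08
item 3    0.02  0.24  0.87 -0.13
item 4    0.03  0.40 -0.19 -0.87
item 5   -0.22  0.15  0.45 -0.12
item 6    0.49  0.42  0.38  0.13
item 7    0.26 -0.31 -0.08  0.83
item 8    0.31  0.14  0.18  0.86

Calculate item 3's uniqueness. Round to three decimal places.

0.168

h² = 0.02² + 0.24² + 0.87² + (-0.13)² = 0.0004 + 0.0576 + 0.7569 + 0.0169 = 0.8318
Uniqueness u² = 1 − h² = 1 − 0.8318 = 0.1682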